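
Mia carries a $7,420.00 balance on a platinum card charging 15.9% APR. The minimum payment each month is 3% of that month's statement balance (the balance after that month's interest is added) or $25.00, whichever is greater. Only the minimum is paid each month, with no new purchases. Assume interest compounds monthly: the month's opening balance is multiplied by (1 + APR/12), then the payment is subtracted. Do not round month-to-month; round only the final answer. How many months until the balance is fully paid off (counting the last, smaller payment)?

171 months

Monthly rate r = 15.9%/12 = 1.325% = 0.01325.
While 3% of the post-interest balance exceeds $25.00, each month B ← (B·(1+r))·(1 − 0.03), i.e. B shrinks by the factor (1+r)·0.97 = 0.98285.
This holds for months 1–128. Entering month 129 the balance is $810.80; 3% of the post-interest balance is now below $25.00, so the flat $25.00 minimum applies from here.
From month 129 a fixed $25.00 at rate r clears $810.80 in 43 more payments. Total: 128 + 43 = 171 months.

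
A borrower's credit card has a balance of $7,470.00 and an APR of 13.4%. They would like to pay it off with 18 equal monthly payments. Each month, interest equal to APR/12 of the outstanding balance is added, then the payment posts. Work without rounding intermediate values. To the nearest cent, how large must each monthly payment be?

$460.41

Monthly rate r = 13.4%/12 = 1.11667% = 0.0111667.
Level-payment amortization: P = B₀·r / (1 − (1+r)^(−n)) = 7470.00·0.0111667 / (1 − 1.01117^(−18)).
Denominator 1 − (1+r)^(−18) = 0.181175935.
P = 83.415 / 0.181175935 ≈ 460.41.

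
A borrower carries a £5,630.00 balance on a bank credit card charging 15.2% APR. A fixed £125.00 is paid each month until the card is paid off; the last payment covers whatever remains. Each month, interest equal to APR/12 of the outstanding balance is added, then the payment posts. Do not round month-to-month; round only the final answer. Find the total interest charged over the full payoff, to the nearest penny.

Monthly rate r = 15.2%/12 = 1.26667% = 0.0126667.
Payoff takes n = ⌈−ln(1 − rB₀/P)/ln(1+r)⌉ = ⌈67.144⌉ = 68 payments; the last is £18.09.
Total paid = 67·£125.00 + £18.09 = £8,393.09.
Total interest = total paid − principal = £8,393.09 − £5,630.00 = £2,763.09.

£2,763.09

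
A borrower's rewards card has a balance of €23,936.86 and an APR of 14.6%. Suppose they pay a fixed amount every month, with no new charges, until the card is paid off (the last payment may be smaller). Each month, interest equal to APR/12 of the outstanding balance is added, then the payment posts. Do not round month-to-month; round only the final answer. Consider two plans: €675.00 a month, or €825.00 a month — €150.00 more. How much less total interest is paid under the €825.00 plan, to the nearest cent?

€1,814.41

Monthly rate r = 14.6%/12 = 1.21667% = 0.0121667.
At €675.00/mo: n = ⌈−ln(1 − rB₀/P)/ln(1+r)⌉ = 47 payments (last €468.86); total interest = total paid − €23,936.86 = €7,582.00.
At €825.00/mo: 37 payments (last €4.45); total interest €5,767.59.
Interest saved = €7,582.00 − €5,767.59 = €1,814.41.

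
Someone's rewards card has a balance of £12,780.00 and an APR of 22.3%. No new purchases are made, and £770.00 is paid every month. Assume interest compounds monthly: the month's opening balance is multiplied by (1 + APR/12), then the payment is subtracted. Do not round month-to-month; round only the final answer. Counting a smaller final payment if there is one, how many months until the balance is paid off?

21 payments

Monthly rate r = 22.3%/12 = 1.85833% = 0.0185833.
Recurrence: B ← B·(1+r) − £770.00.
Month 1: interest £237.50; balance after payment £12,247.50.
Month 2: interest £227.60; balance after payment £11,705.09.
Closed form: n = −ln(1 − rB₀/P)/ln(1+r) = −ln(0.69156)/ln(1.01858) ≈ 20.029, so the balance reaches zero during payment 21.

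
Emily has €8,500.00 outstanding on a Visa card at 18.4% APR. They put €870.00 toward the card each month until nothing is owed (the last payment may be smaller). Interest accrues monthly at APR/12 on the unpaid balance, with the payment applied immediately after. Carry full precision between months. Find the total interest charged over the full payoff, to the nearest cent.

€780.29

Monthly rate r = 18.4%/12 = 1.53333% = 0.0153333.
Payoff takes n = ⌈−ln(1 − rB₀/P)/ln(1+r)⌉ = ⌈10.665⌉ = 11 payments; the last is €580.29.
Total paid = 10·€870.00 + €580.29 = €9,280.29.
Total interest = total paid − principal = €9,280.29 − €8,500.00 = €780.29.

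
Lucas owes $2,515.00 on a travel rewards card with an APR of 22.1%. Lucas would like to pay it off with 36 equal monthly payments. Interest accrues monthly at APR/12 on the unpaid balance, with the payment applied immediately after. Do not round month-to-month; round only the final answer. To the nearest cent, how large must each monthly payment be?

$96.18

Monthly rate r = 22.1%/12 = 1.84167% = 0.0184167.
Level-payment amortization: P = B₀·r / (1 − (1+r)^(−n)) = 2515.00·0.0184167 / (1 − 1.01842^(−36)).
Denominator 1 − (1+r)^(−36) = 0.481579615.
P = 46.3179 / 0.481579615 ≈ 96.18.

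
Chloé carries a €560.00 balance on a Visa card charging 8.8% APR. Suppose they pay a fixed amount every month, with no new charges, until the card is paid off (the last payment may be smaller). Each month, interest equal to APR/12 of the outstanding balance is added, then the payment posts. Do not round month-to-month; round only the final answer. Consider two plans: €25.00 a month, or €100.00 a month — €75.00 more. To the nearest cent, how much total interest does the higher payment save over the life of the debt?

€40.02

Monthly rate r = 8.8%/12 = 0.733333% = 0.00733333.
At €25.00/mo: n = ⌈−ln(1 − rB₀/P)/ln(1+r)⌉ = 25 payments (last €14.01); total interest = total paid − €560.00 = €54.01.
At €100.00/mo: 6 payments (last €73.99); total interest €13.99.
Interest saved = €54.01 − €13.99 = €40.02.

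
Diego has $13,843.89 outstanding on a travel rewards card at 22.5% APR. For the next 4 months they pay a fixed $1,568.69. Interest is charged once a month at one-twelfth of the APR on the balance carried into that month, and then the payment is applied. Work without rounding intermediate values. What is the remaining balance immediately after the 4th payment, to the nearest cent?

$8,458.30

Monthly rate r = 22.5%/12 = 1.875% = 0.01875.
Each month: B ← B·(1+r) − $1,568.69.
Month 1: interest $259.57; balance after payment $12,534.77.
Month 2: interest $235.03; balance after payment $11,201.11.
Month 3: interest $210.02; balance after payment $9,842.44.
Month 4: interest $184.55; balance after payment $8,458.30.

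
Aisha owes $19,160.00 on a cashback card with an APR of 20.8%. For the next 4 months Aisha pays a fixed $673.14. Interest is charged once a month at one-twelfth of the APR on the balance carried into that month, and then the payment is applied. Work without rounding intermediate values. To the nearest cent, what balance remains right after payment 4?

$17,759.99

Monthly rate r = 20.8%/12 = 1.73333% = 0.0173333.
Each month: B ← B·(1+r) − $673.14.
Month 1: interest $332.11; balance after payment $18,818.97.
Month 2: interest $326.20; balance after payment $18,472.02.
Month 3: interest $320.18; balance after payment $18,119.06.
Month 4: interest $314.06; balance after payment $17,759.99.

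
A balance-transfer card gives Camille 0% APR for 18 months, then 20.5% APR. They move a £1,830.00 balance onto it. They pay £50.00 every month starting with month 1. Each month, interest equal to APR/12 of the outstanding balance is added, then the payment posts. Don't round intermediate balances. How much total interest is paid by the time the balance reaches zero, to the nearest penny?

£198.74

Promo months 1–18 at r₀ = 0%/12 = 0; months 19+ at r₁ = 20.5%/12 = 0.0170833.
After month 18 (no interest yet): B = £1,830.00 − 18·£50.00 = £930.00.
Then at r₁ with £50.00/mo: n₂ = −ln(1 − r₁·B/P)/ln(1+r₁) ≈ 22.57 → 23 more payments.
Total paid = 40·£50.00 + £28.74 = £2,028.74; interest = £2,028.74 − £1,830.00 = £198.74.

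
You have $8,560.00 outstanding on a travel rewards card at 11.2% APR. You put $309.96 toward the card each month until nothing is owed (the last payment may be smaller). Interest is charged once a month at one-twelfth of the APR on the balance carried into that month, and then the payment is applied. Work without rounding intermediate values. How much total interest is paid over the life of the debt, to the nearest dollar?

Monthly rate r = 11.2%/12 = 0.933333% = 0.00933333.
Payoff takes n = ⌈−ln(1 − rB₀/P)/ln(1+r)⌉ = ⌈32.085⌉ = 33 payments; the last is $26.56.
Total paid = 32·$309.96 + $26.56 = $9,945.28.
Total interest = total paid − principal = $9,945.28 − $8,560.00 = $1,385.28.

$1,385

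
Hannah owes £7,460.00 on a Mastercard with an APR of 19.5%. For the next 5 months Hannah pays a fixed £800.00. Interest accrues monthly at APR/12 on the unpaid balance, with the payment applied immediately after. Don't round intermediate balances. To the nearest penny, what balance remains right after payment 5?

£3,954.02

Monthly rate r = 19.5%/12 = 1.625% = 0.01625.
Each month: B ← B·(1+r) − £800.00.
Month 1: interest £121.23; balance after payment £6,781.23.
Month 2: interest £110.19; balance after payment £6,091.42.
Month 3: interest £98.99; balance after payment £5,390.41.
Month 4: interest £87.59; balance after payment £4,678.00.
Month 5: interest £76.02; balance after payment £3,954.02.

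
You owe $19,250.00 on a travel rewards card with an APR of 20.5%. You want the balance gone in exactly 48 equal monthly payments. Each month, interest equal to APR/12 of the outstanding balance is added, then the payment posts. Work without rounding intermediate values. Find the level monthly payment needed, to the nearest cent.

Monthly rate r = 20.5%/12 = 1.70833% = 0.0170833.
Level-payment amortization: P = B₀·r / (1 − (1+r)^(−n)) = 19250.00·0.0170833 / (1 − 1.01708^(−48)).
Denominator 1 − (1+r)^(−48) = 0.556507592.
P = 328.854 / 0.556507592 ≈ 590.92.

$590.92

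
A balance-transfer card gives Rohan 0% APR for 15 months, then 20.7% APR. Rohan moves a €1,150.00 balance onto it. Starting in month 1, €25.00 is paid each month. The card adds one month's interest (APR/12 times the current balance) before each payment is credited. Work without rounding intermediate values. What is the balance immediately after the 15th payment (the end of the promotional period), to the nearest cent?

Promo months 1–15 at r₀ = 0%/12 = 0; months 16+ at r₁ = 20.7%/12 = 0.01725.
After month 15 (no interest yet): B = €1,150.00 − 15·€25.00 = €775.00.

€775.00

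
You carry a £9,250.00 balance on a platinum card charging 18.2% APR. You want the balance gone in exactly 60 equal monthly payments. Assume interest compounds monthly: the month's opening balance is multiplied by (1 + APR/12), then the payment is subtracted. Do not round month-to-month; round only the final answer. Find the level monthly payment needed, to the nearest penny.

£235.90

Monthly rate r = 18.2%/12 = 1.51667% = 0.0151667.
Level-payment amortization: P = B₀·r / (1 − (1+r)^(−n)) = 9250.00·0.0151667 / (1 − 1.01517^(−60)).
Denominator 1 − (1+r)^(−60) = 0.594716379.
P = 140.292 / 0.594716379 ≈ 235.90.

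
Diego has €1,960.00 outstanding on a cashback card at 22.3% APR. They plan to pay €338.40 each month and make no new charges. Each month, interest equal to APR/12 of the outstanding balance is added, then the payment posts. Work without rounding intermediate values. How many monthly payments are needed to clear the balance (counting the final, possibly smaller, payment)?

Monthly rate r = 22.3%/12 = 1.85833% = 0.0185833.
Recurrence: B ← B·(1+r) − €338.40.
Month 1: interest €36.42; balance after payment €1,658.02.
Month 2: interest €30.81; balance after payment €1,350.43.
Closed form: n = −ln(1 − rB₀/P)/ln(1+r) = −ln(0.89237)/ln(1.01858) ≈ 6.185, so the balance reaches zero during payment 7.

7 payments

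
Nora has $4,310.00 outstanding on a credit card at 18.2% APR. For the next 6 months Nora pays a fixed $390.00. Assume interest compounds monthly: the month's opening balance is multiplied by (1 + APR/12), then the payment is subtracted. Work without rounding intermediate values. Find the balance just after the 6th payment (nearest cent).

Monthly rate r = 18.2%/12 = 1.51667% = 0.0151667.
Each month: B ← B·(1+r) − $390.00.
Month 1: interest $65.37; balance after payment $3,985.37.
Month 2: interest $60.44; balance after payment $3,655.81.
Month 3: interest $55.45; balance after payment $3,321.26.
Month 4: interest $50.37; balance after payment $2,981.63.
Month 5: interest $45.22; balance after payment $2,636.85.
Month 6: interest $39.99; balance after payment $2,286.85.

$2,286.85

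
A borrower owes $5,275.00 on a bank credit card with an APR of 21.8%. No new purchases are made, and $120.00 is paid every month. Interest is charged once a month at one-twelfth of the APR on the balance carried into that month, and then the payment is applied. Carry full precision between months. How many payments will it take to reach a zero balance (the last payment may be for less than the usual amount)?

Monthly rate r = 21.8%/12 = 1.81667% = 0.0181667.
Recurrence: B ← B·(1+r) − $120.00.
Month 1: interest $95.83; balance after payment $5,250.83.
Month 2: interest $95.39; balance after payment $5,226.22.
Closed form: n = −ln(1 − rB₀/P)/ln(1+r) = −ln(0.20142)/ln(1.01817) ≈ 89.001, so the balance reaches zero during payment 90.

90 months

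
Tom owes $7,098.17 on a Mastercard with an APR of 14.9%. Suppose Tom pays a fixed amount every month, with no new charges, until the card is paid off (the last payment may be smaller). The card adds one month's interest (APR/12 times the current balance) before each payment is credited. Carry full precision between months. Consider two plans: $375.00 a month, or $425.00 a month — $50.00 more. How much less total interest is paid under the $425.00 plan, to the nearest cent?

$137.46

Monthly rate r = 14.9%/12 = 1.24167% = 0.0124167.
At $375.00/mo: n = ⌈−ln(1 − rB₀/P)/ln(1+r)⌉ = 22 payments (last $267.04); total interest = total paid − $7,098.17 = $1,043.87.
At $425.00/mo: 19 payments (last $354.58); total interest $906.41.
Interest saved = $1,043.87 − $906.41 = $137.46.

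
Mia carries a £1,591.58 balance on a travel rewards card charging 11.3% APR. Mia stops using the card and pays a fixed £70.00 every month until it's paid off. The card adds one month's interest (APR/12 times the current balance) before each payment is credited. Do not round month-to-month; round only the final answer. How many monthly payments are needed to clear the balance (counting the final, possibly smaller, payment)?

Monthly rate r = 11.3%/12 = 0.941667% = 0.00941667.
Recurrence: B ← B·(1+r) − £70.00.
Month 1: interest £14.99; balance after payment £1,536.57.
Month 2: interest £14.47; balance after payment £1,481.04.
Closed form: n = −ln(1 − rB₀/P)/ln(1+r) = −ln(0.78589)/ln(1.00942) ≈ 25.706, so the balance reaches zero during payment 26.

26 months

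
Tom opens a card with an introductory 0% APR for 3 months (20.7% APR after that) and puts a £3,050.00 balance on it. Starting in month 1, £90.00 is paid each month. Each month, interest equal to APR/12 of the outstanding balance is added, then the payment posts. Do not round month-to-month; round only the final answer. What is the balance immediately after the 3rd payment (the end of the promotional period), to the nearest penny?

£2,780.00

Promo months 1–3 at r₀ = 0%/12 = 0; months 4+ at r₁ = 20.7%/12 = 0.01725.
After month 3 (no interest yet): B = £3,050.00 − 3·£90.00 = £2,780.00.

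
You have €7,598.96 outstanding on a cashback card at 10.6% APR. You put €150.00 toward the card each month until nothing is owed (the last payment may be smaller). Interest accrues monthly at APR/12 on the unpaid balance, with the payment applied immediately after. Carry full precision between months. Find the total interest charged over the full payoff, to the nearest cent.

€2,520.40

Monthly rate r = 10.6%/12 = 0.883333% = 0.00883333.
Payoff takes n = ⌈−ln(1 − rB₀/P)/ln(1+r)⌉ = ⌈67.461⌉ = 68 payments; the last is €69.36.
Total paid = 67·€150.00 + €69.36 = €10,119.36.
Total interest = total paid − principal = €10,119.36 − €7,598.96 = €2,520.40.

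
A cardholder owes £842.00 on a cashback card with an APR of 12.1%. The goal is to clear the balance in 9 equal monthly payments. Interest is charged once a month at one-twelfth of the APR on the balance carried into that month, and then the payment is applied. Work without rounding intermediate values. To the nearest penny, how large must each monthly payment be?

£98.34

Monthly rate r = 12.1%/12 = 1.00833% = 0.0100833.
Level-payment amortization: P = B₀·r / (1 − (1+r)^(−n)) = 842.00·0.0100833 / (1 − 1.01008^(−9)).
Denominator 1 − (1+r)^(−9) = 0.086338861.
P = 8.49017 / 0.086338861 ≈ 98.34.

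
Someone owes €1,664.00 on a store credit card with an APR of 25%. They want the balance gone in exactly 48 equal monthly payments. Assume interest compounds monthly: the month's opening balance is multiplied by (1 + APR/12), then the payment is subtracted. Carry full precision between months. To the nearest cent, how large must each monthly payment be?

Monthly rate r = 25%/12 = 2.08333% = 0.0208333.
Level-payment amortization: P = B₀·r / (1 − (1+r)^(−n)) = 1664.00·0.0208333 / (1 − 1.02083^(−48)).
Denominator 1 − (1+r)^(−48) = 0.628321403.
P = 34.6667 / 0.628321403 ≈ 55.17.

€55.17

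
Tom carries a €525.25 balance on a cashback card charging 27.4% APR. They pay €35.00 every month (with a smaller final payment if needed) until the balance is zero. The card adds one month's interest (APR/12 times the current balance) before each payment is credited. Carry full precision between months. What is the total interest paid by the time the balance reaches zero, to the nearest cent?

Monthly rate r = 27.4%/12 = 2.28333% = 0.0228333.
Payoff takes n = ⌈−ln(1 − rB₀/P)/ln(1+r)⌉ = ⌈18.584⌉ = 19 payments; the last is €20.53.
Total paid = 18·€35.00 + €20.53 = €650.53.
Total interest = total paid − principal = €650.53 − €525.25 = €125.28.

€125.28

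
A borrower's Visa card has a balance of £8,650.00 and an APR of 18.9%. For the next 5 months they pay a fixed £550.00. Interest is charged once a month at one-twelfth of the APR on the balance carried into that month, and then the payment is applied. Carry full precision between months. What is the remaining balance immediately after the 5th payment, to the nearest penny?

Monthly rate r = 18.9%/12 = 1.575% = 0.01575.
Each month: B ← B·(1+r) − £550.00.
Month 1: interest £136.24; balance after payment £8,236.24.
Month 2: interest £129.72; balance after payment £7,815.96.
Month 3: interest £123.10; balance after payment £7,389.06.
Month 4: interest £116.38; balance after payment £6,955.44.
Month 5: interest £109.55; balance after payment £6,514.99.

£6,514.99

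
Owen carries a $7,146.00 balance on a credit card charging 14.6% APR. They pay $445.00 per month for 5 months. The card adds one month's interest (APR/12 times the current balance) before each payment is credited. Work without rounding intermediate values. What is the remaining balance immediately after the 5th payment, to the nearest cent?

Monthly rate r = 14.6%/12 = 1.21667% = 0.0121667.
Each month: B ← B·(1+r) − $445.00.
Month 1: interest $86.94; balance after payment $6,787.94.
Month 2: interest $82.59; balance after payment $6,425.53.
Month 3: interest $78.18; balance after payment $6,058.71.
Month 4: interest $73.71; balance after payment $5,687.42.
Month 5: interest $69.20; balance after payment $5,311.62.

$5,311.62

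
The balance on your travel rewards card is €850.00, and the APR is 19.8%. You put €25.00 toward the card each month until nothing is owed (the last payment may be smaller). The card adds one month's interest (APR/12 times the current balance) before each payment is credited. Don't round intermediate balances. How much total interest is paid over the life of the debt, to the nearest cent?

€407.66

Monthly rate r = 19.8%/12 = 1.65% = 0.0165.
Payoff takes n = ⌈−ln(1 − rB₀/P)/ln(1+r)⌉ = ⌈50.305⌉ = 51 payments; the last is €7.66.
Total paid = 50·€25.00 + €7.66 = €1,257.66.
Total interest = total paid − principal = €1,257.66 − €850.00 = €407.66.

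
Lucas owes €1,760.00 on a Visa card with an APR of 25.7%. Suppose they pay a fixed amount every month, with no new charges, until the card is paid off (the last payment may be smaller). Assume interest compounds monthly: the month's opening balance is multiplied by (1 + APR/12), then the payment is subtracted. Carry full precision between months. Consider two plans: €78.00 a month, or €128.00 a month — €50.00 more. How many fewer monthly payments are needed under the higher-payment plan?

15 fewer payments

Monthly rate r = 25.7%/12 = 2.14167% = 0.0214167.
At €78.00/mo: n = ⌈−ln(1 − rB₀/P)/ln(1+r)⌉ = 32 payments (last €12.20); total interest = total paid − €1,760.00 = €670.20.
At €128.00/mo: 17 payments (last €59.35); total interest €347.35.
Payments saved = 32 − 17 = 15.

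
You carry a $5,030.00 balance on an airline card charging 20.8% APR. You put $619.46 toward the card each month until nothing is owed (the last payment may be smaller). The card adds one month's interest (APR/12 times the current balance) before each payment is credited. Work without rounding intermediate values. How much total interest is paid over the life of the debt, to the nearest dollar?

Monthly rate r = 20.8%/12 = 1.73333% = 0.0173333.
Payoff takes n = ⌈−ln(1 − rB₀/P)/ln(1+r)⌉ = ⌈8.827⌉ = 9 payments; the last is $513.07.
Total paid = 8·$619.46 + $513.07 = $5,468.75.
Total interest = total paid − principal = $5,468.75 − $5,030.00 = $438.75.

$439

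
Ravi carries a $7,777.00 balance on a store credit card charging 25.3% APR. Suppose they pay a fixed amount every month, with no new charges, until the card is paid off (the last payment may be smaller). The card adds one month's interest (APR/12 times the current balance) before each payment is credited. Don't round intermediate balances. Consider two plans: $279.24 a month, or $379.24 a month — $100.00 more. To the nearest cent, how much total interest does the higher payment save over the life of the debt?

Monthly rate r = 25.3%/12 = 2.10833% = 0.0210833.
At $279.24/mo: n = ⌈−ln(1 − rB₀/P)/ln(1+r)⌉ = 43 payments (last $113.89); total interest = total paid − $7,777.00 = $4,064.97.
At $379.24/mo: 28 payments (last $53.57); total interest $2,516.05.
Interest saved = $4,064.97 − $2,516.05 = $1,548.92.

$1,548.92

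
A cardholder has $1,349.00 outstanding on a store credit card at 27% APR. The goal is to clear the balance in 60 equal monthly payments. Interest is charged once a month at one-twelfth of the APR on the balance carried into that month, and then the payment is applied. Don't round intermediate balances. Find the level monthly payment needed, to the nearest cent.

Monthly rate r = 27%/12 = 2.25% = 0.0225.
Level-payment amortization: P = B₀·r / (1 − (1+r)^(−n)) = 1349.00·0.0225 / (1 − 1.0225^(−60)).
Denominator 1 − (1+r)^(−60) = 0.736851439.
P = 30.3525 / 0.736851439 ≈ 41.19.

$41.19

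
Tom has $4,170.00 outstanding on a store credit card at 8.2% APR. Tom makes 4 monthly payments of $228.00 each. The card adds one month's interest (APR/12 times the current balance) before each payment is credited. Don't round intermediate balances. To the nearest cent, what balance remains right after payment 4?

Monthly rate r = 8.2%/12 = 0.683333% = 0.00683333.
Each month: B ← B·(1+r) − $228.00.
Month 1: interest $28.49; balance after payment $3,970.49.
Month 2: interest $27.13; balance after payment $3,769.63.
Month 3: interest $25.76; balance after payment $3,567.39.
Month 4: interest $24.38; balance after payment $3,363.76.

$3,363.76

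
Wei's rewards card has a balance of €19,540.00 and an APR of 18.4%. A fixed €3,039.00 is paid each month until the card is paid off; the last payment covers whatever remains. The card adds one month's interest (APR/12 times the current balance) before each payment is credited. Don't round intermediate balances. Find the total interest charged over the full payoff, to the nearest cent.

Monthly rate r = 18.4%/12 = 1.53333% = 0.0153333.
Payoff takes n = ⌈−ln(1 − rB₀/P)/ln(1+r)⌉ = ⌈6.821⌉ = 7 payments; the last is €2,498.32.
Total paid = 6·€3,039.00 + €2,498.32 = €20,732.32.
Total interest = total paid − principal = €20,732.32 − €19,540.00 = €1,192.32.

€1,192.32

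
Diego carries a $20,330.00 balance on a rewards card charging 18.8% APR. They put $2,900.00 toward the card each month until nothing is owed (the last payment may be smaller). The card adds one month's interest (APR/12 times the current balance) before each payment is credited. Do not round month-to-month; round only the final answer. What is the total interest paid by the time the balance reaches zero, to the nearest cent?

Monthly rate r = 18.8%/12 = 1.56667% = 0.0156667.
Payoff takes n = ⌈−ln(1 − rB₀/P)/ln(1+r)⌉ = ⌈7.484⌉ = 8 payments; the last is $1,409.42.
Total paid = 7·$2,900.00 + $1,409.42 = $21,709.42.
Total interest = total paid − principal = $21,709.42 − $20,330.00 = $1,379.42.

$1,379.42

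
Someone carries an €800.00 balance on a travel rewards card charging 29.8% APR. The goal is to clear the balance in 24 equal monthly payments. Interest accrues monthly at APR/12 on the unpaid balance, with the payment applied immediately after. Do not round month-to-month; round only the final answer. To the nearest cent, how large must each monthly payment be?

Monthly rate r = 29.8%/12 = 2.48333% = 0.0248333.
Level-payment amortization: P = B₀·r / (1 − (1+r)^(−n)) = 800.00·0.0248333 / (1 − 1.02483^(−24)).
Denominator 1 − (1+r)^(−24) = 0.444962692.
P = 19.8667 / 0.444962692 ≈ 44.65.

€44.65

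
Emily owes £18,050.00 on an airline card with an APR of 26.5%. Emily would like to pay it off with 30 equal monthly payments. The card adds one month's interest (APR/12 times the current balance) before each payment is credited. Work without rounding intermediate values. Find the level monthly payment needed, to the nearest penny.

Monthly rate r = 26.5%/12 = 2.20833% = 0.0220833.
Level-payment amortization: P = B₀·r / (1 − (1+r)^(−n)) = 18050.00·0.0220833 / (1 − 1.02208^(−30)).
Denominator 1 − (1+r)^(−30) = 0.480708989.
P = 398.604 / 0.480708989 ≈ 829.20.

£829.20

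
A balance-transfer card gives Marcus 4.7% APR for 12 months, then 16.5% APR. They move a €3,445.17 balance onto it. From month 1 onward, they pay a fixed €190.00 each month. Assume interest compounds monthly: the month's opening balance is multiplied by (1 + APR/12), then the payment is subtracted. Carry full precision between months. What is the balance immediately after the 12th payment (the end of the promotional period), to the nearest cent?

€1,280.87

Promo months 1–12 at r₀ = 4.7%/12 = 0.00391667; months 13+ at r₁ = 16.5%/12 = 0.01375.
After month 12: iterate B ← B·(1+r₀) − €190.00 for 12 months → €1,280.87.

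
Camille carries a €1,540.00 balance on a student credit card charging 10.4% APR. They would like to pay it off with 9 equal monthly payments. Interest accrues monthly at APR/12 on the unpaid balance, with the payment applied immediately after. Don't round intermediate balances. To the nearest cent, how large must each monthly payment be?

Monthly rate r = 10.4%/12 = 0.866667% = 0.00866667.
Level-payment amortization: P = B₀·r / (1 − (1+r)^(−n)) = 1540.00·0.00866667 / (1 − 1.00867^(−9)).
Denominator 1 − (1+r)^(−9) = 0.0747246779.
P = 13.3467 / 0.0747246779 ≈ 178.61.

€178.61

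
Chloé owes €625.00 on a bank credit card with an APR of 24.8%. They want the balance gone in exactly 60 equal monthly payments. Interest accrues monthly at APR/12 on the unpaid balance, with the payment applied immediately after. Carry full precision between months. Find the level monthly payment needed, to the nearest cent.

Monthly rate r = 24.8%/12 = 2.06667% = 0.0206667.
Level-payment amortization: P = B₀·r / (1 − (1+r)^(−n)) = 625.00·0.0206667 / (1 − 1.02067^(−60)).
Denominator 1 − (1+r)^(−60) = 0.706934901.
P = 12.9167 / 0.706934901 ≈ 18.27.

€18.27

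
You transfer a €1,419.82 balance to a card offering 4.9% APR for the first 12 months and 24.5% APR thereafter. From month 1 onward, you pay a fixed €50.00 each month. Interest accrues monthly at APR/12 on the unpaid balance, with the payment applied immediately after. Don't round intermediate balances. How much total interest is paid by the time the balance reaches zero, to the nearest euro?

Promo months 1–12 at r₀ = 4.9%/12 = 0.00408333; months 13+ at r₁ = 24.5%/12 = 0.0204167.
After month 12: iterate B ← B·(1+r₀) − €50.00 for 12 months → €877.31.
Then at r₁ with €50.00/mo: n₂ = −ln(1 − r₁·B/P)/ln(1+r₁) ≈ 21.95 → 22 more payments.
Total paid = 33·€50.00 + €47.29 = €1,697.29; interest = €1,697.29 − €1,419.82 = €277.47.

€277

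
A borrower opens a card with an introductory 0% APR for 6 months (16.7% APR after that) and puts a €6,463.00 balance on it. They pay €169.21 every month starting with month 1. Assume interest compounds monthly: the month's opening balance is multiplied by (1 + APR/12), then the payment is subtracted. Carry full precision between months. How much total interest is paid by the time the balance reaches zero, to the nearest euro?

€1,828

Promo months 1–6 at r₀ = 0%/12 = 0; months 7+ at r₁ = 16.7%/12 = 0.0139167.
After month 6 (no interest yet): B = €6,463.00 − 6·€169.21 = €5,447.74.
Then at r₁ with €169.21/mo: n₂ = −ln(1 − r₁·B/P)/ln(1+r₁) ≈ 43.00 → 44 more payments.
Total paid = 49·€169.21 + €0.06 = €8,291.35; interest = €8,291.35 − €6,463.00 = €1,828.35.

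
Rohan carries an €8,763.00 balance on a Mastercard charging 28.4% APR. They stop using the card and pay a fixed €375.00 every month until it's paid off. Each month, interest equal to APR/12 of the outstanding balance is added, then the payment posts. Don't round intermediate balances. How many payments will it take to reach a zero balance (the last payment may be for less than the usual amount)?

Monthly rate r = 28.4%/12 = 2.36667% = 0.0236667.
Recurrence: B ← B·(1+r) − €375.00.
Month 1: interest €207.39; balance after payment €8,595.39.
Month 2: interest €203.42; balance after payment €8,423.82.
Closed form: n = −ln(1 − rB₀/P)/ln(1+r) = −ln(0.44696)/ln(1.02367) ≈ 34.428, so the balance reaches zero during payment 35.

35 payments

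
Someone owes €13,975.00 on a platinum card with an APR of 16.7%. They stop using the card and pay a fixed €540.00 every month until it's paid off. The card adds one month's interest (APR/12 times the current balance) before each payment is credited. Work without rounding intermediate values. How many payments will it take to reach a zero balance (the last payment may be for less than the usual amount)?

Monthly rate r = 16.7%/12 = 1.39167% = 0.0139167.
Recurrence: B ← B·(1+r) − €540.00.
Month 1: interest €194.49; balance after payment €13,629.49.
Month 2: interest €189.68; balance after payment €13,279.16.
Closed form: n = −ln(1 − rB₀/P)/ln(1+r) = −ln(0.63984)/ln(1.01392) ≈ 32.309, so the balance reaches zero during payment 33.

33 months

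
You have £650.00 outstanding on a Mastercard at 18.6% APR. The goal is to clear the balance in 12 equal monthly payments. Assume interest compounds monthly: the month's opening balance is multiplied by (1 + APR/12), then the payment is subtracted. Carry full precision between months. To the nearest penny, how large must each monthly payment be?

£59.78

Monthly rate r = 18.6%/12 = 1.55% = 0.0155.
Level-payment amortization: P = B₀·r / (1 − (1+r)^(−n)) = 650.00·0.0155 / (1 − 1.0155^(−12)).
Denominator 1 − (1+r)^(−12) = 0.168540945.
P = 10.075 / 0.168540945 ≈ 59.78.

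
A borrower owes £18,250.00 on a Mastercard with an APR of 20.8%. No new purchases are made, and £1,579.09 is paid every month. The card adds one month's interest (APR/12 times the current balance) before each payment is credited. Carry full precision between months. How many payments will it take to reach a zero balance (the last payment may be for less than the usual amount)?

14 months

Monthly rate r = 20.8%/12 = 1.73333% = 0.0173333.
Recurrence: B ← B·(1+r) − £1,579.09.
Month 1: interest £316.33; balance after payment £16,987.24.
Month 2: interest £294.45; balance after payment £15,702.60.
Closed form: n = −ln(1 − rB₀/P)/ln(1+r) = −ln(0.79967)/ln(1.01733) ≈ 13.009, so the balance reaches zero during payment 14.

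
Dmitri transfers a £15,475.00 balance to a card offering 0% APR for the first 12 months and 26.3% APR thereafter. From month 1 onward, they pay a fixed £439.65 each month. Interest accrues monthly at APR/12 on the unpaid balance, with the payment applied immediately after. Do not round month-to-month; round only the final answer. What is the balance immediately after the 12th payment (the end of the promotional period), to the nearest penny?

Promo months 1–12 at r₀ = 0%/12 = 0; months 13+ at r₁ = 26.3%/12 = 0.0219167.
After month 12 (no interest yet): B = £15,475.00 − 12·£439.65 = £10,199.20.

£10,199.20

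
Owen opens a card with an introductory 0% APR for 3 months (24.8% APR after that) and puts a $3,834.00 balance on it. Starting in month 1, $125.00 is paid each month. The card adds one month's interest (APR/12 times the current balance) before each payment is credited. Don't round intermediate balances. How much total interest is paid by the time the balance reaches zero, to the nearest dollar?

Promo months 1–3 at r₀ = 0%/12 = 0; months 4+ at r₁ = 24.8%/12 = 0.0206667.
After month 3 (no interest yet): B = $3,834.00 − 3·$125.00 = $3,459.00.
Then at r₁ with $125.00/mo: n₂ = −ln(1 − r₁·B/P)/ln(1+r₁) ≈ 41.47 → 42 more payments.
Total paid = 44·$125.00 + $59.43 = $5,559.43; interest = $5,559.43 − $3,834.00 = $1,725.43.

$1,725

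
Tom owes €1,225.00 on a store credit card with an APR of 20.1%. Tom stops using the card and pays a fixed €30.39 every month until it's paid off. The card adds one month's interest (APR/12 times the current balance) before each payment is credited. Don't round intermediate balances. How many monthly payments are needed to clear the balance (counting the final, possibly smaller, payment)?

68 payments

Monthly rate r = 20.1%/12 = 1.675% = 0.01675.
Recurrence: B ← B·(1+r) − €30.39.
Month 1: interest €20.52; balance after payment €1,215.13.
Month 2: interest €20.35; balance after payment €1,205.09.
Closed form: n = −ln(1 − rB₀/P)/ln(1+r) = −ln(0.32482)/ln(1.01675) ≈ 67.694, so the balance reaches zero during payment 68.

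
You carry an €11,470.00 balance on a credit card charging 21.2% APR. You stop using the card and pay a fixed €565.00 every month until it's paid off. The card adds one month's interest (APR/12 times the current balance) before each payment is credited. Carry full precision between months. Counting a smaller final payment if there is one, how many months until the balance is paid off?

26 payments

Monthly rate r = 21.2%/12 = 1.76667% = 0.0176667.
Recurrence: B ← B·(1+r) − €565.00.
Month 1: interest €202.64; balance after payment €11,107.64.
Month 2: interest €196.23; balance after payment €10,738.87.
Closed form: n = −ln(1 − rB₀/P)/ln(1+r) = −ln(0.64135)/ln(1.01767) ≈ 25.364, so the balance reaches zero during payment 26.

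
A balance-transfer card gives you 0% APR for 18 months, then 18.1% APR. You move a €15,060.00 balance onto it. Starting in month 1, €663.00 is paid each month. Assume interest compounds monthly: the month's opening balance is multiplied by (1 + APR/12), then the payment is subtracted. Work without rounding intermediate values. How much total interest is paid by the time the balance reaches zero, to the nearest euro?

€141

Promo months 1–18 at r₀ = 0%/12 = 0; months 19+ at r₁ = 18.1%/12 = 0.0150833.
After month 18 (no interest yet): B = €15,060.00 − 18·€663.00 = €3,126.00.
Then at r₁ with €663.00/mo: n₂ = −ln(1 − r₁·B/P)/ln(1+r₁) ≈ 4.93 → 5 more payments.
Total paid = 22·€663.00 + €615.45 = €15,201.45; interest = €15,201.45 − €15,060.00 = €141.45.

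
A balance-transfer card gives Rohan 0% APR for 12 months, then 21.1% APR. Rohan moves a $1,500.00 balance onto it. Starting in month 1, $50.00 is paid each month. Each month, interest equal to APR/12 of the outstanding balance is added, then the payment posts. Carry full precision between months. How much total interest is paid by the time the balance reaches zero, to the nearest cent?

$191.62

Promo months 1–12 at r₀ = 0%/12 = 0; months 13+ at r₁ = 21.1%/12 = 0.0175833.
After month 12 (no interest yet): B = $1,500.00 − 12·$50.00 = $900.00.
Then at r₁ with $50.00/mo: n₂ = −ln(1 − r₁·B/P)/ln(1+r₁) ≈ 21.83 → 22 more payments.
Total paid = 33·$50.00 + $41.62 = $1,691.62; interest = $1,691.62 − $1,500.00 = $191.62.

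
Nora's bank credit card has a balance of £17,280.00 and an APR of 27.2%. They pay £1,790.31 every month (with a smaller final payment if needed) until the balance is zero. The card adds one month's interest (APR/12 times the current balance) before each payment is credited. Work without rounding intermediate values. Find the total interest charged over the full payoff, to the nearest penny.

£2,441.36

Monthly rate r = 27.2%/12 = 2.26667% = 0.0226667.
Payoff takes n = ⌈−ln(1 − rB₀/P)/ln(1+r)⌉ = ⌈11.015⌉ = 12 payments; the last is £27.95.
Total paid = 11·£1,790.31 + £27.95 = £19,721.36.
Total interest = total paid − principal = £19,721.36 − £17,280.00 = £2,441.36.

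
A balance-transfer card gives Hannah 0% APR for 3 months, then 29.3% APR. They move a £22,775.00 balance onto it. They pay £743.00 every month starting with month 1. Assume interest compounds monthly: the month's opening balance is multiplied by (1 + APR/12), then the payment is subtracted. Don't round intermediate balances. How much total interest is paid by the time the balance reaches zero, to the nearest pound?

£14,091

Promo months 1–3 at r₀ = 0%/12 = 0; months 4+ at r₁ = 29.3%/12 = 0.0244167.
After month 3 (no interest yet): B = £22,775.00 − 3·£743.00 = £20,546.00.
Then at r₁ with £743.00/mo: n₂ = −ln(1 − r₁·B/P)/ln(1+r₁) ≈ 46.61 → 47 more payments.
Total paid = 49·£743.00 + £459.05 = £36,866.05; interest = £36,866.05 − £22,775.00 = £14,091.05.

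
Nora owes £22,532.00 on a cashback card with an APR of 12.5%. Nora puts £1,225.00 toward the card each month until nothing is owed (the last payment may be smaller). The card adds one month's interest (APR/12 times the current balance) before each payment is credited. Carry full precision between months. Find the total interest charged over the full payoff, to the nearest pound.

£2,613

Monthly rate r = 12.5%/12 = 1.04167% = 0.0104167.
Payoff takes n = ⌈−ln(1 − rB₀/P)/ln(1+r)⌉ = ⌈20.525⌉ = 21 payments; the last is £644.76.
Total paid = 20·£1,225.00 + £644.76 = £25,144.76.
Total interest = total paid − principal = £25,144.76 − £22,532.00 = £2,612.76.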